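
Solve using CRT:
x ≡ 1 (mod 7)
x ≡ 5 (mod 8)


m₁ = 7, m₂ = 8, gcd = 1, so CRT applies. M = m₁·m₂ = 56
Let M₁ = M/m₁ = 8, M₂ = M/m₂ = 7
Find y₁ ≡ M₁⁻¹ (mod m₁): 8⁻¹ ≡ 1 (mod 7)
Find y₂ ≡ M₂⁻¹ (mod m₂): 7⁻¹ ≡ 7 (mod 8)
x = a₁·M₁·y₁ + a₂·M₂·y₂ = 1·8·1 + 5·7·7 = 253
Reduce mod 56: x ≡ 29
Check: 29 mod 7 = 1 ✓, 29 mod 8 = 5 ✓

x ≡ 29 (mod 56)


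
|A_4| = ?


|A_n| = n!/2 (even permutations)
|A_4| = 4!/2 = 24/2 = 12

|A_4| = 12


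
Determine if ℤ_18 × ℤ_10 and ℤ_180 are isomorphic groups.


Comparing ℤ_18 × ℤ_10 and ℤ_180:
gcd(18,10) = 2 ≠ 1. Max element order in ℤ_18×ℤ_10 is lcm(18,10) = 90 < 180, so it has no element of order 180

No, ℤ_18 × ℤ_10 ≇ ℤ_180


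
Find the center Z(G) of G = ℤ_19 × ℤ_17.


Z(G) = {g ∈ G | gx = xg for all x ∈ G}
Direct product of abelian groups is abelian, so Z(G) = G

Z(ℤ_19 × ℤ_17) = ℤ_19 × ℤ_17


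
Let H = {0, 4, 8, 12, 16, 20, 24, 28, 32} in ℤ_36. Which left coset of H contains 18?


18 + H = {18 + h (mod 36) : h ∈ H}
18+0=18, 18+4=22, 18+8=26, 18+12=30, 18+16=34, 18+20=2, 18+24=6, 18+28=10, 18+32=14
18 + H = {2, 6, 10, 14, 18, 22, 26, 30, 34} = 2 + H

18 + H = {2, 6, 10, 14, 18, 22, 26, 30, 34}


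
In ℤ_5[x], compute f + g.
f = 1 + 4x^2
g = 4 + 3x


Add coefficients mod 5:
x^0: 1 + 4 = 0 (mod 5)
x^1: 0 + 3 = 3 (mod 5)
x^2: 4 + 0 = 4 (mod 5)
Result: 3x + 4x^2

f + g = 3x + 4x^2


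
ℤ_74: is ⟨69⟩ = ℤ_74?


g generates ℤ_n iff gcd(g, n) = 1
gcd(69, 74) = 1
Since gcd = 1, 69 is a generator.

Yes, 69 generates ℤ_74


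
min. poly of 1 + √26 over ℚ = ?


Let α = 1 + √26. Then α - 1 = √26, so (α - 1)² = 26, giving α² - 2α - 25 = 0. Degree 2 and α ∉ ℚ, so this is the minimal polynomial.

Minimal polynomial: x² - 2x - 25


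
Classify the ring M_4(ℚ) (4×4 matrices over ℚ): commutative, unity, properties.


Matrix multiplication is non-commutative for n ≥ 2; the identity matrix I is the unity; singular matrices give zero divisors, so not an integral domain
Commutative: No
Integral domain: No
Has unity: Yes

M_4(ℚ) (4×4 matrices over ℚ): Commutative=No, Unity=Yes


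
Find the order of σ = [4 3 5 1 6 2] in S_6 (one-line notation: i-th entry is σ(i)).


Cycle decomposition: (1 4) (2 3 5 6)
Cycle lengths: 2, 4
Order = lcm(2, 4) = 4

ord(σ) = 4


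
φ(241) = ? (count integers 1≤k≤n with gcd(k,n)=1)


Factor n: 241 = 241
φ(n) = n · ∏(1 - 1/p) over distinct primes p | n
φ(241) = 241 · (1 - 1/241) = 240

φ(241) = 240


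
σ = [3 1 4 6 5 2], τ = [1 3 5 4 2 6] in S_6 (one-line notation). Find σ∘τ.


σ∘τ: apply τ first, then σ
1 →τ 1 →σ 3
2 →τ 3 →σ 4
3 →τ 5 →σ 5
4 →τ 4 →σ 6
5 →τ 2 →σ 1
6 →τ 6 →σ 2

σ∘τ = [3 4 5 6 1 2]


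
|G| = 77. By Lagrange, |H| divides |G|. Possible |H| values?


Lagrange's theorem: |H| divides |G|
|G| = 77
Divisors of 77: 1, 7, 11, 77

Possible subgroup orders: {1, 7, 11, 77}


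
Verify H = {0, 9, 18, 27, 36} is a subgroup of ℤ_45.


Subgroup test for H = {0, 9, 18, 27, 36} in (ℤ_45, +):
(1) 0 ∈ H? Yes
(2) Closure: for all a,b ∈ H, (a+b) mod 45 ∈ H? Yes
(3) Inverses: for all a ∈ H, -a mod 45 ∈ H? Yes

Yes, H is a subgroup of ℤ_45


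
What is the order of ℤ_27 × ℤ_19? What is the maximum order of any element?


|ℤ_27 × ℤ_19| = 27 × 19 = 513
Max element order = lcm(27,19) = 513
Cyclic? Yes (gcd=1)

|ℤ_27×ℤ_19| = 513, max element order = 513


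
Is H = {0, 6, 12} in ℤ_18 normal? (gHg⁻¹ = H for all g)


H = {0, 6, 12} in ℤ_18
ℤ_18 is abelian; every subgroup of an abelian group is normal

Yes, normal subgroup


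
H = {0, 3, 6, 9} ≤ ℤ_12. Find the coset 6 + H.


6 + H = {6 + h (mod 12) : h ∈ H}
6+0=6, 6+3=9, 6+6=0, 6+9=3
6 + H = {0, 3, 6, 9} = 0 + H

6 + H = {0, 3, 6, 9}


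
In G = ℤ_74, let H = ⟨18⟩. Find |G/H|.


|⟨18⟩| = n / gcd(18, 74) = 74 / 2 = 37
H is normal (ℤ_74 is abelian).
|G/H| = |G| / |H| = 74 / 37 = 2

|G/H| = 2


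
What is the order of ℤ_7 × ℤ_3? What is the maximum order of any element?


|ℤ_7 × ℤ_3| = 7 × 3 = 21
Max element order = lcm(7,3) = 21
Cyclic? Yes (gcd=1)

|ℤ_7×ℤ_3| = 21, max element order = 21


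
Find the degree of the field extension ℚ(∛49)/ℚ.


∛49 has minimal polynomial x³ - 49 (irreducible over ℚ since 49 is not a perfect cube)

[ℚ(∛49)/ℚ] = 3


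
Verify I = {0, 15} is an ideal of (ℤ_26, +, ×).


Check ideal conditions for I = {0, 15} in ℤ_26:
(1) I is an additive subgroup? No
(2) For r ∈ ℤ_26 and a ∈ I: r·a ∈ I? No  [counterexample: r=2, a=15, r·a mod 26 = 4 ∉ I]

No, I is not an ideal of ℤ_26


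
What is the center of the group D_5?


Z(G) = {g ∈ G | gx = xg for all x ∈ G}
For odd n, Z(D_n) = {e}: no nontrivial rotation commutes with all reflections

Z(D_5) = {e}


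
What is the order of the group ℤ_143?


ℤ_n has n elements.

|ℤ_143| = 143


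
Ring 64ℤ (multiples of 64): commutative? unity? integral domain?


64ℤ is a commutative ring under +,× but has no multiplicative identity (1 ∉ 64ℤ); it has no zero divisors, but without unity it is not an integral domain
Commutative: Yes
Integral domain: No
Has unity: No

64ℤ (multiples of 64): Commutative=Yes, Unity=No


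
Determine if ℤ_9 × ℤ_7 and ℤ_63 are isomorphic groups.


Comparing ℤ_9 × ℤ_7 and ℤ_63:
gcd(9,7) = 1, so ℤ_9 × ℤ_7 ≅ ℤ_63 (CRT)

Yes, ℤ_9 × ℤ_7 ≅ ℤ_63


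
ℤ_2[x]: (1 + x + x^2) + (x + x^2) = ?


Add coefficients mod 2:
x^0: 1 + 0 = 1 (mod 2)
x^1: 1 + 1 = 0 (mod 2)
x^2: 1 + 1 = 0 (mod 2)
Result: 1

f + g = 1


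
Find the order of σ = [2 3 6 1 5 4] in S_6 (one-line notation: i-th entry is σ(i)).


Cycle decomposition: (1 2 3 6 4)
Cycle lengths: 5
Order = lcm(5) = 5

ord(σ) = 5


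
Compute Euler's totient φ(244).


Factor n: 244 = 2^2 × 61
φ(n) = n · ∏(1 - 1/p) over distinct primes p | n
φ(244) = 244 · (1 - 1/2) · (1 - 1/61) = 120

φ(244) = 120


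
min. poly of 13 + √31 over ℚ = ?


Let α = 13 + √31. Then α - 13 = √31, so (α - 13)² = 31, giving α² - 26α + 138 = 0. Degree 2 and α ∉ ℚ, so this is the minimal polynomial.

Minimal polynomial: x² - 26x + 138


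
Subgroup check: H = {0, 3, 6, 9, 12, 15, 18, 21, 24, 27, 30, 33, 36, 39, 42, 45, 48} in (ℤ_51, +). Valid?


Subgroup test for H = {0, 3, 6, 9, 12, 15, 18, 21, 24, 27, 30, 33, 36, 39, 42, 45, 48} in (ℤ_51, +):
(1) 0 ∈ H? Yes
(2) Closure: for all a,b ∈ H, (a+b) mod 51 ∈ H? Yes
(3) Inverses: for all a ∈ H, -a mod 51 ∈ H? Yes

Yes, H is a subgroup of ℤ_51


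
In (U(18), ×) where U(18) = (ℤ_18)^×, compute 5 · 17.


Operation: multiplication mod 18
5 · 17 = (a × b) mod 18 with a = 5, b = 17

5 · 17 = 13


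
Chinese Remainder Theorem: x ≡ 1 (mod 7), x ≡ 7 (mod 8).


m₁ = 7, m₂ = 8, gcd = 1, so CRT applies. M = m₁·m₂ = 56
Let M₁ = M/m₁ = 8, M₂ = M/m₂ = 7
Find y₁ ≡ M₁⁻¹ (mod m₁): 8⁻¹ ≡ 1 (mod 7)
Find y₂ ≡ M₂⁻¹ (mod m₂): 7⁻¹ ≡ 7 (mod 8)
x = a₁·M₁·y₁ + a₂·M₂·y₂ = 1·8·1 + 7·7·7 = 351
Reduce mod 56: x ≡ 15
Check: 15 mod 7 = 1 ✓, 15 mod 8 = 7 ✓

x ≡ 15 (mod 56)


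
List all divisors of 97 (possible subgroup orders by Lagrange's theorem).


Lagrange's theorem: |H| divides |G|
|G| = 97
Divisors of 97: 1, 97

Possible subgroup orders: {1, 97}


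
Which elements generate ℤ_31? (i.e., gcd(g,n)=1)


g generates ℤ_n iff gcd(g,n) = 1
Prime factors of 31: 31
Generators are g ∈ {1,...,30} not divisible by any of these primes.
Generators: {1, 2, 3, 4, 5, 6, 7, 8, 9, 10, 11, 12, 13, 14, 15, 16, 17, 18, 19, 20, 21, 22, 23, 24, 25, 26, 27, 28, 29, 30}
Number of generators = φ(31) = 30

Generators of ℤ_31 = {1, 2, 3, 4, 5, 6, 7, 8, 9, 10, 11, 12, 13, 14, 15, 16, 17, 18, 19, 20, 21, 22, 23, 24, 25, 26, 27, 28, 29, 30}


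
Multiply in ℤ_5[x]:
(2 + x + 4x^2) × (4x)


Expand and collect like terms; reduce coefficients mod 5:
x^0: 2·0 = 0 ≡ 0 (mod 5)
x^1: 2·4 + 1·0 = 8 ≡ 3 (mod 5)
x^2: 1·4 + 4·0 = 4 ≡ 4 (mod 5)
x^3: 4·4 = 16 ≡ 1 (mod 5)
Result: 3x + 4x^2 + x^3

f · g = 3x + 4x^2 + x^3


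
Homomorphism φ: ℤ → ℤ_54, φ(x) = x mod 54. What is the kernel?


Kernel = preimage of identity
ker(φ) = {x ∈ ℤ : x ≡ 0 (mod 54)} = 54ℤ = {0, ±54, ±108, ...}

ker(φ) = 54ℤ


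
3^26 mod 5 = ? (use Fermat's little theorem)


Fermat's little theorem: if p is prime and gcd(a,p)=1, then a^(p-1) ≡ 1 (mod p)
p = 5 is prime, gcd(3,5) = 1
Reduce exponent: 26 mod 4 = 2
So 3^26 ≡ 3^2 (mod 5)
3^2 mod 5 = 4

3^26 ≡ 4 (mod 5)


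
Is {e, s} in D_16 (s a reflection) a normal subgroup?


H = {e, s} in D_16 (s a reflection)
r·s·r⁻¹ = sr⁻² ≠ s for n ≥ 3, so {e, s} is not closed under conjugation

No, not a normal subgroup


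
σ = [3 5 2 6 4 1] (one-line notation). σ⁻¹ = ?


To find σ⁻¹, swap domain and range:
σ(1) = 3 → σ⁻¹(3) = 1
σ(2) = 5 → σ⁻¹(5) = 2
σ(3) = 2 → σ⁻¹(2) = 3
σ(4) = 6 → σ⁻¹(6) = 4
σ(5) = 4 → σ⁻¹(4) = 5
σ(6) = 1 → σ⁻¹(1) = 6

σ⁻¹ = [6 3 1 5 2 4]


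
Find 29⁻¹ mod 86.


Use the extended Euclidean algorithm to write 1 = 29·s + 86·t; then s mod 86 is the inverse.
Euclidean algorithm:
  29 = 0·86 + 29
  86 = 2·29 + 28
  29 = 1·28 + 1
  28 = 28·1 + 0
gcd(29,86) = 1
Back-substitution gives: 29·(3) + 86·(-1) = 1
So 29⁻¹ ≡ 3 ≡ 3 (mod 86)
Check: 29 × 3 = 87 ≡ 1 (mod 86) ✓

29⁻¹ ≡ 3 (mod 86)


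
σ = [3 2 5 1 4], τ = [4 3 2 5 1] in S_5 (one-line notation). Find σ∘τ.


σ∘τ: apply τ first, then σ
1 →τ 4 →σ 1
2 →τ 3 →σ 5
3 →τ 2 →σ 2
4 →τ 5 →σ 4
5 →τ 1 →σ 3

σ∘τ = [1 5 2 4 3]


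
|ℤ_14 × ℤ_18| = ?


|A × B| = |A| · |B|
|ℤ_14 × ℤ_18| = 14 × 18 = 252

|ℤ_14 × ℤ_18| = 252


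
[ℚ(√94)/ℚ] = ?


√94 has minimal polynomial x² - 94 (irreducible over ℚ since 94 is squarefree)

[ℚ(√94)/ℚ] = 2


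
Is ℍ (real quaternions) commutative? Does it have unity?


quaternion multiplication is non-commutative (ij = k ≠ ji = -k); has unity 1; a division ring but not an integral domain since integral domains are commutative by convention
Commutative: No
Integral domain: No
Has unity: Yes

ℍ (real quaternions): Commutative=No, Unity=Yes


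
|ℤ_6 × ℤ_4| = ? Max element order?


|ℤ_6 × ℤ_4| = 6 × 4 = 24
Max element order = lcm(6,4) = 12
Cyclic? No (gcd=2)

|ℤ_6×ℤ_4| = 24, max element order = 12


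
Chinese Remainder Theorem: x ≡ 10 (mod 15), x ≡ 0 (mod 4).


m₁ = 15, m₂ = 4, gcd = 1, so CRT applies. M = m₁·m₂ = 60
Let M₁ = M/m₁ = 4, M₂ = M/m₂ = 15
Find y₁ ≡ M₁⁻¹ (mod m₁): 4⁻¹ ≡ 4 (mod 15)
Find y₂ ≡ M₂⁻¹ (mod m₂): 15⁻¹ ≡ 3 (mod 4)
x = a₁·M₁·y₁ + a₂·M₂·y₂ = 10·4·4 + 0·15·3 = 160
Reduce mod 60: x ≡ 40
Check: 40 mod 15 = 10 ✓, 40 mod 4 = 0 ✓

x ≡ 40 (mod 60)


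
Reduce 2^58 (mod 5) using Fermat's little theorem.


Fermat's little theorem: if p is prime and gcd(a,p)=1, then a^(p-1) ≡ 1 (mod p)
p = 5 is prime, gcd(2,5) = 1
Reduce exponent: 58 mod 4 = 2
So 2^58 ≡ 2^2 (mod 5)
2^2 mod 5 = 4

2^58 ≡ 4 (mod 5)


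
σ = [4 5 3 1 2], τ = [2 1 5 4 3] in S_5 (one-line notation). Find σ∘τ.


σ∘τ: apply τ first, then σ
1 →τ 2 →σ 5
2 →τ 1 →σ 4
3 →τ 5 →σ 2
4 →τ 4 →σ 1
5 →τ 3 →σ 3

σ∘τ = [5 4 2 1 3]


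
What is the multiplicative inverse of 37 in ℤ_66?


Use the extended Euclidean algorithm to write 1 = 37·s + 66·t; then s mod 66 is the inverse.
Euclidean algorithm:
  37 = 0·66 + 37
  66 = 1·37 + 29
  37 = 1·29 + 8
  29 = 3·8 + 5
  8 = 1·5 + 3
  5 = 1·3 + 2
  3 = 1·2 + 1
  2 = 2·1 + 0
gcd(37,66) = 1
Back-substitution gives: 37·(25) + 66·(-14) = 1
So 37⁻¹ ≡ 25 ≡ 25 (mod 66)
Check: 37 × 25 = 925 ≡ 1 (mod 66) ✓

37⁻¹ ≡ 25 (mod 66)


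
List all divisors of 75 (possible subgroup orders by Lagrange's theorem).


Lagrange's theorem: |H| divides |G|
|G| = 75
Divisors of 75: 1, 3, 5, 15, 25, 75

Possible subgroup orders: {1, 3, 5, 15, 25, 75}


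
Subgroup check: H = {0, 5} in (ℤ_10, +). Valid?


Subgroup test for H = {0, 5} in (ℤ_10, +):
(1) 0 ∈ H? Yes
(2) Closure: for all a,b ∈ H, (a+b) mod 10 ∈ H? Yes
(3) Inverses: for all a ∈ H, -a mod 10 ∈ H? Yes

Yes, H is a subgroup of ℤ_10


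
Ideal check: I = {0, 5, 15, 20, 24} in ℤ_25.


Check ideal conditions for I = {0, 5, 15, 20, 24} in ℤ_25:
(1) I is an additive subgroup? No
(2) For r ∈ ℤ_25 and a ∈ I: r·a ∈ I? No  [counterexample: r=2, a=5, r·a mod 25 = 10 ∉ I]

No, I is not an ideal of ℤ_25


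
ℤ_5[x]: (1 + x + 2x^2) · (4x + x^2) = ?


Expand and collect like terms; reduce coefficients mod 5:
x^0: 1·0 = 0 ≡ 0 (mod 5)
x^1: 1·4 + 1·0 = 4 ≡ 4 (mod 5)
x^2: 1·1 + 1·4 + 2·0 = 5 ≡ 0 (mod 5)
x^3: 1·1 + 2·4 = 9 ≡ 4 (mod 5)
x^4: 2·1 = 2 ≡ 2 (mod 5)
Result: 4x + 4x^3 + 2x^4

f · g = 4x + 4x^3 + 2x^4


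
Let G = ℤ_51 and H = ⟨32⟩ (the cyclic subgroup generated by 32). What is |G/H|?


|⟨32⟩| = n / gcd(32, 51) = 51 / 1 = 51
H is normal (ℤ_51 is abelian).
|G/H| = |G| / |H| = 51 / 51 = 1

|G/H| = 1


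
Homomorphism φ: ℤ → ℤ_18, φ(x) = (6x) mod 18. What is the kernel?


Kernel = preimage of identity
ker(φ) = {x ∈ ℤ : 6x ≡ 0 (mod 18)}. gcd(6,18) = 6, so 6x ≡ 0 (mod 18) ⟺ x ≡ 0 (mod 18/6 = 3). Hence ker(φ) = 3ℤ

ker(φ) = 3ℤ


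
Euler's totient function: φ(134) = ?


Factor n: 134 = 2 × 67
φ(n) = n · ∏(1 - 1/p) over distinct primes p | n
φ(134) = 134 · (1 - 1/2) · (1 - 1/67) = 66

φ(134) = 66


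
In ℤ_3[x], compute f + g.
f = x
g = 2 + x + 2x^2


Add coefficients mod 3:
x^0: 0 + 2 = 2 (mod 3)
x^1: 1 + 1 = 2 (mod 3)
x^2: 0 + 2 = 2 (mod 3)
Result: 2 + 2x + 2x^2

f + g = 2 + 2x + 2x^2


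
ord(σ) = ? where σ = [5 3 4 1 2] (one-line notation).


Cycle decomposition: (1 5 2 3 4)
Cycle lengths: 5
Order = lcm(5) = 5

ord(σ) = 5


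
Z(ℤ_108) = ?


Z(G) = {g ∈ G | gx = xg for all x ∈ G}
ℤ_108 is abelian, so Z(G) = G

Z(ℤ_108) = ℤ_108


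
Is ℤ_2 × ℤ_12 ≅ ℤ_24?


Comparing ℤ_2 × ℤ_12 and ℤ_24:
gcd(2,12) = 2 ≠ 1. Max element order in ℤ_2×ℤ_12 is lcm(2,12) = 12 < 24, so it has no element of order 24

No, ℤ_2 × ℤ_12 ≇ ℤ_24


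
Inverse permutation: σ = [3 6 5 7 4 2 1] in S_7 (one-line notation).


To find σ⁻¹, swap domain and range:
σ(1) = 3 → σ⁻¹(3) = 1
σ(2) = 6 → σ⁻¹(6) = 2
σ(3) = 5 → σ⁻¹(5) = 3
σ(4) = 7 → σ⁻¹(7) = 4
σ(5) = 4 → σ⁻¹(4) = 5
σ(6) = 2 → σ⁻¹(2) = 6
σ(7) = 1 → σ⁻¹(1) = 7

σ⁻¹ = [7 6 1 5 3 2 4]


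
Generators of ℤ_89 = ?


g generates ℤ_n iff gcd(g,n) = 1
Prime factors of 89: 89
Generators are g ∈ {1,...,88} not divisible by any of these primes.
Generators: {1, 2, 3, 4, 5, 6, 7, 8, 9, 10, 11, 12, 13, 14, 15, 16, 17, 18, 19, 20, 21, 22, 23, 24, 25, 26, 27, 28, 29, 30, 31, 32, 33, 34, 35, 36, 37, 38, 39, 40, 41, 42, 43, 44, 45, 46, 47, 48, 49, 50, 51, 52, 53, 54, 55, 56, 57, 58, 59, 60, 61, 62, 63, 64, 65, 66, 67, 68, 69, 70, 71, 72, 73, 74, 75, 76, 77, 78, 79, 80, 81, 82, 83, 84, 85, 86, 87, 88}
Number of generators = φ(89) = 88

Generators of ℤ_89 = {1, 2, 3, 4, 5, 6, 7, 8, 9, 10, 11, 12, 13, 14, 15, 16, 17, 18, 19, 20, 21, 22, 23, 24, 25, 26, 27, 28, 29, 30, 31, 32, 33, 34, 35, 36, 37, 38, 39, 40, 41, 42, 43, 44, 45, 46, 47, 48, 49, 50, 51, 52, 53, 54, 55, 56, 57, 58, 59, 60, 61, 62, 63, 64, 65, 66, 67, 68, 69, 70, 71, 72, 73, 74, 75, 76, 77, 78, 79, 80, 81, 82, 83, 84, 85, 86, 87, 88}


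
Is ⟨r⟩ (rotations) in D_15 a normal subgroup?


H = ⟨r⟩ (rotations) in D_15
The rotation subgroup ⟨r⟩ has index 2 in D_15, so it is normal

Yes, normal subgroup


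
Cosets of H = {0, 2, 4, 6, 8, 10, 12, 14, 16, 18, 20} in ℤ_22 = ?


H = {0, 2, 4, 6, 8, 10, 12, 14, 16, 18, 20}, |H| = 11
Number of cosets = |G|/|H| = 22/11 = 2
0 + H = {0, 2, 4, 6, 8, 10, 12, 14, 16, 18, 20}
1 + H = {1, 3, 5, 7, 9, 11, 13, 15, 17, 19, 21}

Cosets: 0+H={0,2,4,6,8,10,12,14,16,18,20}; 1+H={1,3,5,7,9,11,13,15,17,19,21}


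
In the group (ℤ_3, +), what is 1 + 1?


Operation: addition mod 3
1 + 1 = (a + b) mod 3 with a = 1, b = 1

1 + 1 = 2


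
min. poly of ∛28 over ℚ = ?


∛28 satisfies x³ - 28 = 0, irreducible over ℚ (no rational root; 28 is not a perfect cube)

Minimal polynomial: x³ - 28


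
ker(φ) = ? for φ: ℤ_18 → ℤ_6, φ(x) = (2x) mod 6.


Kernel = preimage of identity
ker(φ) = {x ∈ ℤ_18 : 2x ≡ 0 (mod 6)}. Since 6 | 18, φ is well-defined. The kernel is the cyclic subgroup ⟨3⟩ of ℤ_18 (order 6), i.e. {0, 3, 6, 9, 12, 15}

ker(φ) = {0, 3, 6, 9, 12, 15}


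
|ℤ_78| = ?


ℤ_n has n elements.

|ℤ_78| = 78


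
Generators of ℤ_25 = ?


g generates ℤ_n iff gcd(g,n) = 1
Prime factors of 25: 5
Generators are g ∈ {1,...,24} not divisible by any of these primes.
Generators: {1, 2, 3, 4, 6, 7, 8, 9, 11, 12, 13, 14, 16, 17, 18, 19, 21, 22, 23, 24}
Number of generators = φ(25) = 20

Generators of ℤ_25 = {1, 2, 3, 4, 6, 7, 8, 9, 11, 12, 13, 14, 16, 17, 18, 19, 21, 22, 23, 24}


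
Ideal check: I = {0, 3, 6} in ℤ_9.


Check ideal conditions for I = {0, 3, 6} in ℤ_9:
(1) I is an additive subgroup? Yes
(2) For r ∈ ℤ_9 and a ∈ I: r·a ∈ I? Yes

Yes, I is an ideal of ℤ_9


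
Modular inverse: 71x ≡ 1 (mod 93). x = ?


Use the extended Euclidean algorithm to write 1 = 71·s + 93·t; then s mod 93 is the inverse.
Euclidean algorithm:
  71 = 0·93 + 71
  93 = 1·71 + 22
  71 = 3·22 + 5
  22 = 4·5 + 2
  5 = 2·2 + 1
  2 = 2·1 + 0
gcd(71,93) = 1
Back-substitution gives: 71·(38) + 93·(-29) = 1
So 71⁻¹ ≡ 38 ≡ 38 (mod 93)
Check: 71 × 38 = 2698 ≡ 1 (mod 93) ✓

71⁻¹ ≡ 38 (mod 93)


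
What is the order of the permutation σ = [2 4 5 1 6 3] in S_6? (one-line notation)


Cycle decomposition: (1 2 4) (3 5 6)
Cycle lengths: 3, 3
Order = lcm(3, 3) = 3

ord(σ) = 3


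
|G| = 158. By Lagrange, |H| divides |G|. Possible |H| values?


Lagrange's theorem: |H| divides |G|
|G| = 158
Divisors of 158: 1, 2, 79, 158

Possible subgroup orders: {1, 2, 79, 158}


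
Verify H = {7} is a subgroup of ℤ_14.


Subgroup test for H = {7} in (ℤ_14, +):
(1) 0 ∈ H? No
(2) Closure: for all a,b ∈ H, (a+b) mod 14 ∈ H? No  [counterexample: 7 + 7 = 0 ∉ H]
(3) Inverses: for all a ∈ H, -a mod 14 ∈ H? Yes

No, H is not a subgroup of ℤ_14


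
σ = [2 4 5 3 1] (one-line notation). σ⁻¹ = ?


To find σ⁻¹, swap domain and range:
σ(1) = 2 → σ⁻¹(2) = 1
σ(2) = 4 → σ⁻¹(4) = 2
σ(3) = 5 → σ⁻¹(5) = 3
σ(4) = 3 → σ⁻¹(3) = 4
σ(5) = 1 → σ⁻¹(1) = 5

σ⁻¹ = [5 1 4 2 3]


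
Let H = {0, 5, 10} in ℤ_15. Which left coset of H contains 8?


8 + H = {8 + h (mod 15) : h ∈ H}
8+0=8, 8+5=13, 8+10=3
8 + H = {3, 8, 13} = 3 + H

8 + H = {3, 8, 13}


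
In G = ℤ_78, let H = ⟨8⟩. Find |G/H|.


|⟨8⟩| = n / gcd(8, 78) = 78 / 2 = 39
H is normal (ℤ_78 is abelian).
|G/H| = |G| / |H| = 78 / 39 = 2

|G/H| = 2


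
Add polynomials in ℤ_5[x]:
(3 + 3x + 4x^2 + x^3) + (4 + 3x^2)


Add coefficients mod 5:
x^0: 3 + 4 = 2 (mod 5)
x^1: 3 + 0 = 3 (mod 5)
x^2: 4 + 3 = 2 (mod 5)
x^3: 1 + 0 = 1 (mod 5)
Result: 2 + 3x + 2x^2 + x^3

f + g = 2 + 3x + 2x^2 + x^3


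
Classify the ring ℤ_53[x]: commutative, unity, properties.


ℤ_53 is a field (n prime), so ℤ_53[x] is a commutative integral domain with unity
Commutative: Yes
Integral domain: Yes
Has unity: Yes

ℤ_53[x]: Commutative=Yes, Unity=Yes


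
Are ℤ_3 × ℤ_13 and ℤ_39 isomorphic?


Comparing ℤ_3 × ℤ_13 and ℤ_39:
gcd(3,13) = 1, so ℤ_3 × ℤ_13 ≅ ℤ_39 (CRT)

Yes, ℤ_3 × ℤ_13 ≅ ℤ_39


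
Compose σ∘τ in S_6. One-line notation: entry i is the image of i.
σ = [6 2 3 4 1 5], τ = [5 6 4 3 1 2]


σ∘τ: apply τ first, then σ
1 →τ 5 →σ 1
2 →τ 6 →σ 5
3 →τ 4 →σ 4
4 →τ 3 →σ 3
5 →τ 1 →σ 6
6 →τ 2 →σ 2

σ∘τ = [1 5 4 3 6 2]


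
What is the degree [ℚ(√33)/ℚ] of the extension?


√33 has minimal polynomial x² - 33 (irreducible over ℚ since 33 is squarefree)

[ℚ(√33)/ℚ] = 2


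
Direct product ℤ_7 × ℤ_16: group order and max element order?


|ℤ_7 × ℤ_16| = 7 × 16 = 112
Max element order = lcm(7,16) = 112
Cyclic? Yes (gcd=1)

|ℤ_7×ℤ_16| = 112, max element order = 112


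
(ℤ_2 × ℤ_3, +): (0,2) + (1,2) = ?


Operation: componentwise addition mod (2, 3)
(0,2) + (1,2) = ((a₁+b₁) mod 2, (a₂+b₂) mod 3) with a = (0,2), b = (1,2)

(0,2) + (1,2) = (1,1)


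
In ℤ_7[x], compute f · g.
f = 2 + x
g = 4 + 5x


Expand and collect like terms; reduce coefficients mod 7:
x^0: 2·4 = 8 ≡ 1 (mod 7)
x^1: 2·5 + 1·4 = 14 ≡ 0 (mod 7)
x^2: 1·5 = 5 ≡ 5 (mod 7)
Result: 1 + 5x^2

f · g = 1 + 5x^2


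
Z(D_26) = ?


Z(G) = {g ∈ G | gx = xg for all x ∈ G}
For even n, Z(D_n) = {e, r^(n/2)}: the 180° rotation r^13 commutes with every reflection and rotation

Z(D_26) = {e, r^13}


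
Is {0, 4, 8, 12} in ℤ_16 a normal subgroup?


H = {0, 4, 8, 12} in ℤ_16
ℤ_16 is abelian; every subgroup of an abelian group is normal

Yes, normal subgroup


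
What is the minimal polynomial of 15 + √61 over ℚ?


Let α = 15 + √61. Then α - 15 = √61, so (α - 15)² = 61, giving α² - 30α + 164 = 0. Degree 2 and α ∉ ℚ, so this is the minimal polynomial.

Minimal polynomial: x² - 30x + 164


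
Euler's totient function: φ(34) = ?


Factor n: 34 = 2 × 17
φ(n) = n · ∏(1 - 1/p) over distinct primes p | n
φ(34) = 34 · (1 - 1/2) · (1 - 1/17) = 16

φ(34) = 16


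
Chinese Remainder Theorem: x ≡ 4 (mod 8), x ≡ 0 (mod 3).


m₁ = 8, m₂ = 3, gcd = 1, so CRT applies. M = m₁·m₂ = 24
Let M₁ = M/m₁ = 3, M₂ = M/m₂ = 8
Find y₁ ≡ M₁⁻¹ (mod m₁): 3⁻¹ ≡ 3 (mod 8)
Find y₂ ≡ M₂⁻¹ (mod m₂): 8⁻¹ ≡ 2 (mod 3)
x = a₁·M₁·y₁ + a₂·M₂·y₂ = 4·3·3 + 0·8·2 = 36
Reduce mod 24: x ≡ 12
Check: 12 mod 8 = 4 ✓, 12 mod 3 = 0 ✓

x ≡ 12 (mod 24)


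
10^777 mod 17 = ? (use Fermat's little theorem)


Fermat's little theorem: if p is prime and gcd(a,p)=1, then a^(p-1) ≡ 1 (mod p)
p = 17 is prime, gcd(10,17) = 1
Reduce exponent: 777 mod 16 = 9
So 10^777 ≡ 10^9 (mod 17)
10^9 mod 17 = 7

10^777 ≡ 7 (mod 17)


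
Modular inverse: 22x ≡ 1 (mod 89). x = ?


Use the extended Euclidean algorithm to write 1 = 22·s + 89·t; then s mod 89 is the inverse.
Euclidean algorithm:
  22 = 0·89 + 22
  89 = 4·22 + 1
  22 = 22·1 + 0
gcd(22,89) = 1
Back-substitution gives: 22·(-4) + 89·(1) = 1
So 22⁻¹ ≡ -4 ≡ 85 (mod 89)
Check: 22 × 85 = 1870 ≡ 1 (mod 89) ✓

22⁻¹ ≡ 85 (mod 89)


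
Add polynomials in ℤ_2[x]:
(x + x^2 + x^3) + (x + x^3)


Add coefficients mod 2:
x^0: 0 + 0 = 0 (mod 2)
x^1: 1 + 1 = 0 (mod 2)
x^2: 1 + 0 = 1 (mod 2)
x^3: 1 + 1 = 0 (mod 2)
Result: x^2

f + g = x^2


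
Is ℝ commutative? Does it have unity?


ℝ is a field: commutative, has unity, every nonzero element is a unit (hence an integral domain)
Commutative: Yes
Integral domain: Yes
Has unity: Yes

ℝ: Commutative=Yes, Unity=Yes


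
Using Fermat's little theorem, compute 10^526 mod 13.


Fermat's little theorem: if p is prime and gcd(a,p)=1, then a^(p-1) ≡ 1 (mod p)
p = 13 is prime, gcd(10,13) = 1
Reduce exponent: 526 mod 12 = 10
So 10^526 ≡ 10^10 (mod 13)
10^10 mod 13 = 3

10^526 ≡ 3 (mod 13)


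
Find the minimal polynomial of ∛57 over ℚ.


∛57 satisfies x³ - 57 = 0, irreducible over ℚ (no rational root; 57 is not a perfect cube)

Minimal polynomial: x³ - 57


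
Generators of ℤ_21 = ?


g generates ℤ_n iff gcd(g,n) = 1
Prime factors of 21: 3, 7
Generators are g ∈ {1,...,20} not divisible by any of these primes.
Generators: {1, 2, 4, 5, 8, 10, 11, 13, 16, 17, 19, 20}
Number of generators = φ(21) = 12

Generators of ℤ_21 = {1, 2, 4, 5, 8, 10, 11, 13, 16, 17, 19, 20}


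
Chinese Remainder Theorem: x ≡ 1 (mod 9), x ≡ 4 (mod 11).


m₁ = 9, m₂ = 11, gcd = 1, so CRT applies. M = m₁·m₂ = 99
Let M₁ = M/m₁ = 11, M₂ = M/m₂ = 9
Find y₁ ≡ M₁⁻¹ (mod m₁): 11⁻¹ ≡ 5 (mod 9)
Find y₂ ≡ M₂⁻¹ (mod m₂): 9⁻¹ ≡ 5 (mod 11)
x = a₁·M₁·y₁ + a₂·M₂·y₂ = 1·11·5 + 4·9·5 = 235
Reduce mod 99: x ≡ 37
Check: 37 mod 9 = 1 ✓, 37 mod 11 = 4 ✓

x ≡ 37 (mod 99)


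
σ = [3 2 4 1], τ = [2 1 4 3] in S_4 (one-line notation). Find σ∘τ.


σ∘τ: apply τ first, then σ
1 →τ 2 →σ 2
2 →τ 1 →σ 3
3 →τ 4 →σ 1
4 →τ 3 →σ 4

σ∘τ = [2 3 1 4]


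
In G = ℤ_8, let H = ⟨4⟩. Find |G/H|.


|⟨4⟩| = n / gcd(4, 8) = 8 / 4 = 2
H is normal (ℤ_8 is abelian).
|G/H| = |G| / |H| = 8 / 2 = 4

|G/H| = 4


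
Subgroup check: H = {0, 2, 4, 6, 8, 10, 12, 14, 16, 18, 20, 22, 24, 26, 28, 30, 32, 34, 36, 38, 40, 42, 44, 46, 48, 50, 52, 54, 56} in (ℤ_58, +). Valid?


Subgroup test for H = {0, 2, 4, 6, 8, 10, 12, 14, 16, 18, 20, 22, 24, 26, 28, 30, 32, 34, 36, 38, 40, 42, 44, 46, 48, 50, 52, 54, 56} in (ℤ_58, +):
(1) 0 ∈ H? Yes
(2) Closure: for all a,b ∈ H, (a+b) mod 58 ∈ H? Yes
(3) Inverses: for all a ∈ H, -a mod 58 ∈ H? Yes

Yes, H is a subgroup of ℤ_58


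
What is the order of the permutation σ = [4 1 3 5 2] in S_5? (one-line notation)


Cycle decomposition: (1 4 5 2)
Cycle lengths: 4
Order = lcm(4) = 4

ord(σ) = 4


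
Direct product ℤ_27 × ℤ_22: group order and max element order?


|ℤ_27 × ℤ_22| = 27 × 22 = 594
Max element order = lcm(27,22) = 594
Cyclic? Yes (gcd=1)

|ℤ_27×ℤ_22| = 594, max element order = 594


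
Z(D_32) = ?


Z(G) = {g ∈ G | gx = xg for all x ∈ G}
For even n, Z(D_n) = {e, r^(n/2)}: the 180° rotation r^16 commutes with every reflection and rotation

Z(D_32) = {e, r^16}


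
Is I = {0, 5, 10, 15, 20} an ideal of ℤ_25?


Check ideal conditions for I = {0, 5, 10, 15, 20} in ℤ_25:
(1) I is an additive subgroup? Yes
(2) For r ∈ ℤ_25 and a ∈ I: r·a ∈ I? Yes

Yes, I is an ideal of ℤ_25


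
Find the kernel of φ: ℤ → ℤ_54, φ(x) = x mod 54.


Kernel = preimage of identity
ker(φ) = {x ∈ ℤ : x ≡ 0 (mod 54)} = 54ℤ = {0, ±54, ±108, ...}

ker(φ) = 54ℤ


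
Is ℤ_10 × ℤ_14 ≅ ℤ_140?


Comparing ℤ_10 × ℤ_14 and ℤ_140:
gcd(10,14) = 2 ≠ 1. Max element order in ℤ_10×ℤ_14 is lcm(10,14) = 70 < 140, so it has no element of order 140

No, ℤ_10 × ℤ_14 ≇ ℤ_140


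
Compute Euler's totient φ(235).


Factor n: 235 = 5 × 47
φ(n) = n · ∏(1 - 1/p) over distinct primes p | n
φ(235) = 235 · (1 - 1/5) · (1 - 1/47) = 184

φ(235) = 184


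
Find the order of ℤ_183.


ℤ_n has n elements.

|ℤ_183| = 183


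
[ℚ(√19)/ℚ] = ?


√19 has minimal polynomial x² - 19 (irreducible over ℚ since 19 is squarefree)

[ℚ(√19)/ℚ] = 2


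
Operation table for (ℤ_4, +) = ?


Elements: {0, 1, 2, 3}
Operation: addition mod 4
Entry (a, b) = (a + b) mod 4

Cayley table:
  | 0 | 1 | 2 | 3
0 | 0 | 1 | 2 | 3
1 | 1 | 2 | 3 | 0
2 | 2 | 3 | 0 | 1
3 | 3 | 0 | 1 | 2


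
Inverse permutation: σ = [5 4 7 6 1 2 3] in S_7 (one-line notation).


To find σ⁻¹, swap domain and range:
σ(1) = 5 → σ⁻¹(5) = 1
σ(2) = 4 → σ⁻¹(4) = 2
σ(3) = 7 → σ⁻¹(7) = 3
σ(4) = 6 → σ⁻¹(6) = 4
σ(5) = 1 → σ⁻¹(1) = 5
σ(6) = 2 → σ⁻¹(2) = 6
σ(7) = 3 → σ⁻¹(3) = 7

σ⁻¹ = [5 6 7 2 1 4 3]


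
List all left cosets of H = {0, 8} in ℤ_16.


H = {0, 8}, |H| = 2
Number of cosets = |G|/|H| = 16/2 = 8
0 + H = {0, 8}
1 + H = {1, 9}
2 + H = {2, 10}
3 + H = {3, 11}
4 + H = {4, 12}
5 + H = {5, 13}
6 + H = {6, 14}
7 + H = {7, 15}

Cosets: 0+H={0,8}; 1+H={1,9}; 2+H={2,10}; 3+H={3,11}; 4+H={4,12}; 5+H={5,13}; 6+H={6,14}; 7+H={7,15}


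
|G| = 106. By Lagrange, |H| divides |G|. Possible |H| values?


Lagrange's theorem: |H| divides |G|
|G| = 106
Divisors of 106: 1, 2, 53, 106

Possible subgroup orders: {1, 2, 53, 106}


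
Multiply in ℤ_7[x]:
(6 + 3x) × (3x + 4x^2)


Expand and collect like terms; reduce coefficients mod 7:
x^0: 6·0 = 0 ≡ 0 (mod 7)
x^1: 6·3 + 3·0 = 18 ≡ 4 (mod 7)
x^2: 6·4 + 3·3 = 33 ≡ 5 (mod 7)
x^3: 3·4 = 12 ≡ 5 (mod 7)
Result: 4x + 5x^2 + 5x^3

f · g = 4x + 5x^2 + 5x^3


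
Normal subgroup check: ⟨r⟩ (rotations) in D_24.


H = ⟨r⟩ (rotations) in D_24
The rotation subgroup ⟨r⟩ has index 2 in D_24, so it is normal

Yes, normal subgroup


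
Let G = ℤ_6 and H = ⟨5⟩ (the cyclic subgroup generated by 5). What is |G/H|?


|⟨5⟩| = n / gcd(5, 6) = 6 / 1 = 6
H is normal (ℤ_6 is abelian).
|G/H| = |G| / |H| = 6 / 6 = 1

|G/H| = 1


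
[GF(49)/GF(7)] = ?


GF(49) = GF(7^2), so the extension degree is 2

[GF(49)/GF(7)] = 2


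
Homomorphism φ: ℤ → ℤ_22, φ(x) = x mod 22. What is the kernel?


Kernel = preimage of identity
ker(φ) = {x ∈ ℤ : x ≡ 0 (mod 22)} = 22ℤ = {0, ±22, ±44, ...}

ker(φ) = 22ℤ


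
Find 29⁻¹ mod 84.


Use the extended Euclidean algorithm to write 1 = 29·s + 84·t; then s mod 84 is the inverse.
Euclidean algorithm:
  29 = 0·84 + 29
  84 = 2·29 + 26
  29 = 1·26 + 3
  26 = 8·3 + 2
  3 = 1·2 + 1
  2 = 2·1 + 0
gcd(29,84) = 1
Back-substitution gives: 29·(29) + 84·(-10) = 1
So 29⁻¹ ≡ 29 ≡ 29 (mod 84)
Check: 29 × 29 = 841 ≡ 1 (mod 84) ✓

29⁻¹ ≡ 29 (mod 84)


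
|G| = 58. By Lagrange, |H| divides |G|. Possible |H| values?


Lagrange's theorem: |H| divides |G|
|G| = 58
Divisors of 58: 1, 2, 29, 58

Possible subgroup orders: {1, 2, 29, 58}


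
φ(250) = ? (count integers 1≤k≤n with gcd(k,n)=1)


Factor n: 250 = 2 × 5^3
φ(n) = n · ∏(1 - 1/p) over distinct primes p | n
φ(250) = 250 · (1 - 1/2) · (1 - 1/5) = 100

φ(250) = 100


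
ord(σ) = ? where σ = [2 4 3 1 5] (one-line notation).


Cycle decomposition: (1 2 4)
Cycle lengths: 3
Order = lcm(3) = 3

ord(σ) = 3


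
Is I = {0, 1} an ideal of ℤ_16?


Check ideal conditions for I = {0, 1} in ℤ_16:
(1) I is an additive subgroup? No
(2) For r ∈ ℤ_16 and a ∈ I: r·a ∈ I? No  [counterexample: r=2, a=1, r·a mod 16 = 2 ∉ I]

No, I is not an ideal of ℤ_16


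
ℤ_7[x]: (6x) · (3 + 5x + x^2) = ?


Expand and collect like terms; reduce coefficients mod 7:
x^0: 0·3 = 0 ≡ 0 (mod 7)
x^1: 0·5 + 6·3 = 18 ≡ 4 (mod 7)
x^2: 0·1 + 6·5 = 30 ≡ 2 (mod 7)
x^3: 6·1 = 6 ≡ 6 (mod 7)
Result: 4x + 2x^2 + 6x^3

f · g = 4x + 2x^2 + 6x^3


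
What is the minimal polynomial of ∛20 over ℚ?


∛20 satisfies x³ - 20 = 0, irreducible over ℚ (no rational root; 20 is not a perfect cube)

Minimal polynomial: x³ - 20


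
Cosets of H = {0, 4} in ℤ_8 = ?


H = {0, 4}, |H| = 2
Number of cosets = |G|/|H| = 8/2 = 4
0 + H = {0, 4}
1 + H = {1, 5}
2 + H = {2, 6}
3 + H = {3, 7}

Cosets: 0+H={0,4}; 1+H={1,5}; 2+H={2,6}; 3+H={3,7}


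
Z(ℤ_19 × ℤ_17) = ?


Z(G) = {g ∈ G | gx = xg for all x ∈ G}
Direct product of abelian groups is abelian, so Z(G) = G

Z(ℤ_19 × ℤ_17) = ℤ_19 × ℤ_17


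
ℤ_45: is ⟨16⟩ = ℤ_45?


g generates ℤ_n iff gcd(g, n) = 1
gcd(16, 45) = 1
Since gcd = 1, 16 is a generator.

Yes, 16 generates ℤ_45


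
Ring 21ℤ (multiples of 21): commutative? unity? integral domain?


21ℤ is a commutative ring under +,× but has no multiplicative identity (1 ∉ 21ℤ); it has no zero divisors, but without unity it is not an integral domain
Commutative: Yes
Integral domain: No
Has unity: No

21ℤ (multiples of 21): Commutative=Yes, Unity=No


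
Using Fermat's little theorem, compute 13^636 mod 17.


Fermat's little theorem: if p is prime and gcd(a,p)=1, then a^(p-1) ≡ 1 (mod p)
p = 17 is prime, gcd(13,17) = 1
Reduce exponent: 636 mod 16 = 12
So 13^636 ≡ 13^12 (mod 17)
13^12 mod 17 = 1

13^636 ≡ 1 (mod 17)


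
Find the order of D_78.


|D_n| = 2n (n rotations and n reflections)
|D_78| = 2×78 = 156

|D_78| = 156


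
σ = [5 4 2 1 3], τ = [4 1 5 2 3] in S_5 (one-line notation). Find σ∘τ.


σ∘τ: apply τ first, then σ
1 →τ 4 →σ 1
2 →τ 1 →σ 5
3 →τ 5 →σ 3
4 →τ 2 →σ 4
5 →τ 3 →σ 2

σ∘τ = [1 5 3 4 2]


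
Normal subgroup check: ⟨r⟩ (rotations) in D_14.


H = ⟨r⟩ (rotations) in D_14
The rotation subgroup ⟨r⟩ has index 2 in D_14, so it is normal

Yes, normal subgroup


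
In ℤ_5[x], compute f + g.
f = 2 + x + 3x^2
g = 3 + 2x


Add coefficients mod 5:
x^0: 2 + 3 = 0 (mod 5)
x^1: 1 + 2 = 3 (mod 5)
x^2: 3 + 0 = 3 (mod 5)
Result: 3x + 3x^2

f + g = 3x + 3x^2


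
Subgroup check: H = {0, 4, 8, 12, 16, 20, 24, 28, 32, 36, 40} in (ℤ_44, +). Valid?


Subgroup test for H = {0, 4, 8, 12, 16, 20, 24, 28, 32, 36, 40} in (ℤ_44, +):
(1) 0 ∈ H? Yes
(2) Closure: for all a,b ∈ H, (a+b) mod 44 ∈ H? Yes
(3) Inverses: for all a ∈ H, -a mod 44 ∈ H? Yes

Yes, H is a subgroup of ℤ_44


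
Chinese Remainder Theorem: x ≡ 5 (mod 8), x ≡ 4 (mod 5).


m₁ = 8, m₂ = 5, gcd = 1, so CRT applies. M = m₁·m₂ = 40
Let M₁ = M/m₁ = 5, M₂ = M/m₂ = 8
Find y₁ ≡ M₁⁻¹ (mod m₁): 5⁻¹ ≡ 5 (mod 8)
Find y₂ ≡ M₂⁻¹ (mod m₂): 8⁻¹ ≡ 2 (mod 5)
x = a₁·M₁·y₁ + a₂·M₂·y₂ = 5·5·5 + 4·8·2 = 189
Reduce mod 40: x ≡ 29
Check: 29 mod 8 = 5 ✓, 29 mod 5 = 4 ✓

x ≡ 29 (mod 40)


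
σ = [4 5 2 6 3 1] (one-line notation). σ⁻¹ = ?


To find σ⁻¹, swap domain and range:
σ(1) = 4 → σ⁻¹(4) = 1
σ(2) = 5 → σ⁻¹(5) = 2
σ(3) = 2 → σ⁻¹(2) = 3
σ(4) = 6 → σ⁻¹(6) = 4
σ(5) = 3 → σ⁻¹(3) = 5
σ(6) = 1 → σ⁻¹(1) = 6

σ⁻¹ = [6 3 5 1 2 4]


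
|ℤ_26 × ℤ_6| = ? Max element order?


|ℤ_26 × ℤ_6| = 26 × 6 = 156
Max element order = lcm(26,6) = 78
Cyclic? No (gcd=2)

|ℤ_26×ℤ_6| = 156, max element order = 78


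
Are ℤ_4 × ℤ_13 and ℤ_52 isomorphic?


Comparing ℤ_4 × ℤ_13 and ℤ_52:
gcd(4,13) = 1, so ℤ_4 × ℤ_13 ≅ ℤ_52 (CRT)

Yes, ℤ_4 × ℤ_13 ≅ ℤ_52


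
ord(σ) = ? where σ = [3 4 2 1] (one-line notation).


Cycle decomposition: (1 3 2 4)
Cycle lengths: 4
Order = lcm(4) = 4

ord(σ) = 4


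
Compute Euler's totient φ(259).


Factor n: 259 = 7 × 37
φ(n) = n · ∏(1 - 1/p) over distinct primes p | n
φ(259) = 259 · (1 - 1/7) · (1 - 1/37) = 216

φ(259) = 216


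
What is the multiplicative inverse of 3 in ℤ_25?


Use the extended Euclidean algorithm to write 1 = 3·s + 25·t; then s mod 25 is the inverse.
Euclidean algorithm:
  3 = 0·25 + 3
  25 = 8·3 + 1
  3 = 3·1 + 0
gcd(3,25) = 1
Back-substitution gives: 3·(-8) + 25·(1) = 1
So 3⁻¹ ≡ -8 ≡ 17 (mod 25)
Check: 3 × 17 = 51 ≡ 1 (mod 25) ✓

3⁻¹ ≡ 17 (mod 25)


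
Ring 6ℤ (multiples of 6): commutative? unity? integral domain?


6ℤ is a commutative ring under +,× but has no multiplicative identity (1 ∉ 6ℤ); it has no zero divisors, but without unity it is not an integral domain
Commutative: Yes
Integral domain: No
Has unity: No

6ℤ (multiples of 6): Commutative=Yes, Unity=No


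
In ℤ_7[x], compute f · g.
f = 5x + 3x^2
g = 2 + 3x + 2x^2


Expand and collect like terms; reduce coefficients mod 7:
x^0: 0·2 = 0 ≡ 0 (mod 7)
x^1: 0·3 + 5·2 = 10 ≡ 3 (mod 7)
x^2: 0·2 + 5·3 + 3·2 = 21 ≡ 0 (mod 7)
x^3: 5·2 + 3·3 = 19 ≡ 5 (mod 7)
x^4: 3·2 = 6 ≡ 6 (mod 7)
Result: 3x + 5x^3 + 6x^4

f · g = 3x + 5x^3 + 6x^4


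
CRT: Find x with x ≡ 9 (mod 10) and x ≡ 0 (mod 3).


m₁ = 10, m₂ = 3, gcd = 1, so CRT applies. M = m₁·m₂ = 30
Let M₁ = M/m₁ = 3, M₂ = M/m₂ = 10
Find y₁ ≡ M₁⁻¹ (mod m₁): 3⁻¹ ≡ 7 (mod 10)
Find y₂ ≡ M₂⁻¹ (mod m₂): 10⁻¹ ≡ 1 (mod 3)
x = a₁·M₁·y₁ + a₂·M₂·y₂ = 9·3·7 + 0·10·1 = 189
Reduce mod 30: x ≡ 9
Check: 9 mod 10 = 9 ✓, 9 mod 3 = 0 ✓

x ≡ 9 (mod 30)


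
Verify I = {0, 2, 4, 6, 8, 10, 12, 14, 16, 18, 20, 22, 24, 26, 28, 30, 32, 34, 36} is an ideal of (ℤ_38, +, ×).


Check ideal conditions for I = {0, 2, 4, 6, 8, 10, 12, 14, 16, 18, 20, 22, 24, 26, 28, 30, 32, 34, 36} in ℤ_38:
(1) I is an additive subgroup? Yes
(2) For r ∈ ℤ_38 and a ∈ I: r·a ∈ I? Yes

Yes, I is an ideal of ℤ_38


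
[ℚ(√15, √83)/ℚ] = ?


[ℚ(√15,√83):ℚ] = [ℚ(√15,√83):ℚ(√15)]·[ℚ(√15):ℚ] = 2·2 = 4

[ℚ(√15, √83)/ℚ] = 4


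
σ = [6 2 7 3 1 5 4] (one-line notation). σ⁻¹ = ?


To find σ⁻¹, swap domain and range:
σ(1) = 6 → σ⁻¹(6) = 1
σ(2) = 2 → σ⁻¹(2) = 2
σ(3) = 7 → σ⁻¹(7) = 3
σ(4) = 3 → σ⁻¹(3) = 4
σ(5) = 1 → σ⁻¹(1) = 5
σ(6) = 5 → σ⁻¹(5) = 6
σ(7) = 4 → σ⁻¹(4) = 7

σ⁻¹ = [5 2 4 7 6 1 3]


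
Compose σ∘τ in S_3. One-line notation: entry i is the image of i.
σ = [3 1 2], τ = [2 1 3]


σ∘τ: apply τ first, then σ
1 →τ 2 →σ 1
2 →τ 1 →σ 3
3 →τ 3 →σ 2

σ∘τ = [1 3 2]


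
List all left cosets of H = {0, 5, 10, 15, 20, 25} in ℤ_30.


H = {0, 5, 10, 15, 20, 25}, |H| = 6
Number of cosets = |G|/|H| = 30/6 = 5
0 + H = {0, 5, 10, 15, 20, 25}
1 + H = {1, 6, 11, 16, 21, 26}
2 + H = {2, 7, 12, 17, 22, 27}
3 + H = {3, 8, 13, 18, 23, 28}
4 + H = {4, 9, 14, 19, 24, 29}

Cosets: 0+H={0,5,10,15,20,25}; 1+H={1,6,11,16,21,26}; 2+H={2,7,12,17,22,27}; 3+H={3,8,13,18,23,28}; 4+H={4,9,14,19,24,29}


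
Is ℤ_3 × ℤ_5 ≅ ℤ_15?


Comparing ℤ_3 × ℤ_5 and ℤ_15:
gcd(3,5) = 1, so ℤ_3 × ℤ_5 ≅ ℤ_15 (CRT)

Yes, ℤ_3 × ℤ_5 ≅ ℤ_15


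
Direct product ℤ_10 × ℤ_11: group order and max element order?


|ℤ_10 × ℤ_11| = 10 × 11 = 110
Max element order = lcm(10,11) = 110
Cyclic? Yes (gcd=1)

|ℤ_10×ℤ_11| = 110, max element order = 110


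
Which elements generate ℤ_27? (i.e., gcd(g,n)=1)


g generates ℤ_n iff gcd(g,n) = 1
Prime factors of 27: 3
Generators are g ∈ {1,...,26} not divisible by any of these primes.
Generators: {1, 2, 4, 5, 7, 8, 10, 11, 13, 14, 16, 17, 19, 20, 22, 23, 25, 26}
Number of generators = φ(27) = 18

Generators of ℤ_27 = {1, 2, 4, 5, 7, 8, 10, 11, 13, 14, 16, 17, 19, 20, 22, 23, 25, 26}


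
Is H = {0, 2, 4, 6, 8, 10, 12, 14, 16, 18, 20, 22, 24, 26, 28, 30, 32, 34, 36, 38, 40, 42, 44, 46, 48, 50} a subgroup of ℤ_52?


Subgroup test for H = {0, 2, 4, 6, 8, 10, 12, 14, 16, 18, 20, 22, 24, 26, 28, 30, 32, 34, 36, 38, 40, 42, 44, 46, 48, 50} in (ℤ_52, +):
(1) 0 ∈ H? Yes
(2) Closure: for all a,b ∈ H, (a+b) mod 52 ∈ H? Yes
(3) Inverses: for all a ∈ H, -a mod 52 ∈ H? Yes

Yes, H is a subgroup of ℤ_52


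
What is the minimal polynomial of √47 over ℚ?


√47 satisfies x² - 47 = 0, irreducible over ℚ since 47 is squarefree

Minimal polynomial: x² - 47


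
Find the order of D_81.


|D_n| = 2n (n rotations and n reflections)
|D_81| = 2×81 = 162

|D_81| = 162


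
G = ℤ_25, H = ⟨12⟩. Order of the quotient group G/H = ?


|⟨12⟩| = n / gcd(12, 25) = 25 / 1 = 25
H is normal (ℤ_25 is abelian).
|G/H| = |G| / |H| = 25 / 25 = 1

|G/H| = 1


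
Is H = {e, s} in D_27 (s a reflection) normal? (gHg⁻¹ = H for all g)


H = {e, s} in D_27 (s a reflection)
r·s·r⁻¹ = sr⁻² ≠ s for n ≥ 3, so {e, s} is not closed under conjugation

No, not a normal subgroup
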